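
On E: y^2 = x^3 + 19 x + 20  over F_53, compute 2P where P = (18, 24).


Doubling: s = (3 x1^2 + a) / (2 y1)
s = (3*18^2 + 19) / (2*24) mod 53 = 35
x3 = s^2 - 2 x1 mod 53 = 35^2 - 2*18 = 23
y3 = s (x1 - x3) - y1 mod 53 = 35 * (18 - 23) - 24 = 13

2P = (23, 13)


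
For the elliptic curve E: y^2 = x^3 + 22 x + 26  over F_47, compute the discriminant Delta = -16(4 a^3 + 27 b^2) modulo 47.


4 a^3 + 27 b^2 = 4*22^3 + 27*26^2 = 42592 + 18252 = 60844
Delta = -16 * (60844) = -973504
Delta mod 47 = 7

Delta = 7 (mod 47)


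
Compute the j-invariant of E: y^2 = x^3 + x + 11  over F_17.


Delta = -16(4 a^3 + 27 b^2) mod 17 = 7
-1728 * (4 a)^3 = -1728 * (4*1)^3 mod 17 = 10
j = 10 * 7^(-1) mod 17 = 16

j = 16 (mod 17)


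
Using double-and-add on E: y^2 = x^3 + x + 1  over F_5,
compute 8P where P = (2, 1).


k = 8 = 1000_2 (binary, LSB first: 0001)
Double-and-add from P = (2, 1):
  bit 0 = 0: acc unchanged = O
  bit 1 = 0: acc unchanged = O
  bit 2 = 0: acc unchanged = O
  bit 3 = 1: acc = O + (2, 4) = (2, 4)

8P = (2, 4)


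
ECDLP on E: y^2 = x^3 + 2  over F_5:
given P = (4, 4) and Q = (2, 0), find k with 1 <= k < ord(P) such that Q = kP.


Enumerate multiples of P until we hit Q = (2, 0):
  1P = (4, 4)
  2P = (3, 2)
  3P = (2, 0)
Match found at i = 3.

k = 3


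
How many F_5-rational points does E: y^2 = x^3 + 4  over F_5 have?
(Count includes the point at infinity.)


For each x in F_5, count y with y^2 = x^3 + 0 x + 4 mod 5:
  x = 0: RHS = 4, y in [2, 3]  -> 2 point(s)
  x = 1: RHS = 0, y in [0]  -> 1 point(s)
  x = 3: RHS = 1, y in [1, 4]  -> 2 point(s)
Affine points: 5. Add the point at infinity: total = 6.

#E(F_5) = 6


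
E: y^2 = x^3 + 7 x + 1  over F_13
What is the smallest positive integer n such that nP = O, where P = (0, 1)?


Compute successive multiples of P until we hit O:
  1P = (0, 1)
  2P = (9, 0)
  3P = (0, 12)
  4P = O

ord(P) = 4


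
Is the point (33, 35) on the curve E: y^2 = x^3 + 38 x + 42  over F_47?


Check whether y^2 = x^3 + 38 x + 42 (mod 47) for (x, y) = (33, 35).
LHS: y^2 = 35^2 mod 47 = 3
RHS: x^3 + 38 x + 42 = 33^3 + 38*33 + 42 mod 47 = 9
LHS != RHS

No, not on the curve


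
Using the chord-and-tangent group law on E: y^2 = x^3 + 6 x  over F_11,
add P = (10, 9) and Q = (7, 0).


P != Q, so use the chord formula.
s = (y2 - y1) / (x2 - x1) = (2) / (8) mod 11 = 3
x3 = s^2 - x1 - x2 mod 11 = 3^2 - 10 - 7 = 3
y3 = s (x1 - x3) - y1 mod 11 = 3 * (10 - 3) - 9 = 1

P + Q = (3, 1)


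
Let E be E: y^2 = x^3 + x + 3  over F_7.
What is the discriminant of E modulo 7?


4 a^3 + 27 b^2 = 4*1^3 + 27*3^2 = 4 + 243 = 247
Delta = -16 * (247) = -3952
Delta mod 7 = 3

Delta = 3 (mod 7)


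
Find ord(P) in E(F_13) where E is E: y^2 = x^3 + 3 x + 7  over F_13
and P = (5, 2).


Compute successive multiples of P until we hit O:
  1P = (5, 2)
  2P = (3, 11)
  3P = (9, 3)
  4P = (8, 7)
  5P = (10, 7)
  6P = (12, 4)
  7P = (12, 9)
  8P = (10, 6)
  ... (continuing to 13P)
  13P = O

ord(P) = 13


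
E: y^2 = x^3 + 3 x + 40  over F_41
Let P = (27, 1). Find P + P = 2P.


Doubling: s = (3 x1^2 + a) / (2 y1)
s = (3*27^2 + 3) / (2*1) mod 41 = 29
x3 = s^2 - 2 x1 mod 41 = 29^2 - 2*27 = 8
y3 = s (x1 - x3) - y1 mod 41 = 29 * (27 - 8) - 1 = 17

2P = (8, 17)


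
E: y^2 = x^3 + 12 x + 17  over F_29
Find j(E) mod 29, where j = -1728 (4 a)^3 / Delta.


Delta = -16(4 a^3 + 27 b^2) mod 29 = 11
-1728 * (4 a)^3 = -1728 * (4*12)^3 mod 29 = 6
j = 6 * 11^(-1) mod 29 = 19

j = 19 (mod 29)


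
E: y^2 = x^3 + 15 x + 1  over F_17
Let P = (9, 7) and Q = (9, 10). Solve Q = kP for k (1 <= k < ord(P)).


Enumerate multiples of P until we hit Q = (9, 10):
  1P = (9, 7)
  2P = (0, 1)
  3P = (16, 11)
  4P = (1, 0)
  5P = (16, 6)
  6P = (0, 16)
  7P = (9, 10)
Match found at i = 7.

k = 7


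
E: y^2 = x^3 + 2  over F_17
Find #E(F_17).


For each x in F_17, count y with y^2 = x^3 + 0 x + 2 mod 17:
  x = 0: RHS = 2, y in [6, 11]  -> 2 point(s)
  x = 4: RHS = 15, y in [7, 10]  -> 2 point(s)
  x = 5: RHS = 8, y in [5, 12]  -> 2 point(s)
  x = 8: RHS = 4, y in [2, 15]  -> 2 point(s)
  x = 9: RHS = 0, y in [0]  -> 1 point(s)
  x = 10: RHS = 16, y in [4, 13]  -> 2 point(s)
  x = 12: RHS = 13, y in [8, 9]  -> 2 point(s)
  x = 14: RHS = 9, y in [3, 14]  -> 2 point(s)
  x = 16: RHS = 1, y in [1, 16]  -> 2 point(s)
Affine points: 17. Add the point at infinity: total = 18.

#E(F_17) = 18


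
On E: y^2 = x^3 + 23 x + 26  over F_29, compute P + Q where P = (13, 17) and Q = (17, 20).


P != Q, so use the chord formula.
s = (y2 - y1) / (x2 - x1) = (3) / (4) mod 29 = 8
x3 = s^2 - x1 - x2 mod 29 = 8^2 - 13 - 17 = 5
y3 = s (x1 - x3) - y1 mod 29 = 8 * (13 - 5) - 17 = 18

P + Q = (5, 18)


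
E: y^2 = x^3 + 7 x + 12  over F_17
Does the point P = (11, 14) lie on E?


Check whether y^2 = x^3 + 7 x + 12 (mod 17) for (x, y) = (11, 14).
LHS: y^2 = 14^2 mod 17 = 9
RHS: x^3 + 7 x + 12 = 11^3 + 7*11 + 12 mod 17 = 9
LHS = RHS

Yes, on the curve


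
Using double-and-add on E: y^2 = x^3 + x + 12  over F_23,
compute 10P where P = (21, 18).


k = 10 = 1010_2 (binary, LSB first: 0101)
Double-and-add from P = (21, 18):
  bit 0 = 0: acc unchanged = O
  bit 1 = 1: acc = O + (5, 21) = (5, 21)
  bit 2 = 0: acc unchanged = (5, 21)
  bit 3 = 1: acc = (5, 21) + (19, 17) = (8, 16)

10P = (8, 16)


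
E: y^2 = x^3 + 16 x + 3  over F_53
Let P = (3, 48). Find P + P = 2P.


Doubling: s = (3 x1^2 + a) / (2 y1)
s = (3*3^2 + 16) / (2*48) mod 53 = 1
x3 = s^2 - 2 x1 mod 53 = 1^2 - 2*3 = 48
y3 = s (x1 - x3) - y1 mod 53 = 1 * (3 - 48) - 48 = 13

2P = (48, 13)


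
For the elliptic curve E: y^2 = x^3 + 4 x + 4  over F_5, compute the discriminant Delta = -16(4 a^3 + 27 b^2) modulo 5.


4 a^3 + 27 b^2 = 4*4^3 + 27*4^2 = 256 + 432 = 688
Delta = -16 * (688) = -11008
Delta mod 5 = 2

Delta = 2 (mod 5)


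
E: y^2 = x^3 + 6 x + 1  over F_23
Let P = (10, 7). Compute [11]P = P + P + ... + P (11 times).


k = 11 = 1011_2 (binary, LSB first: 1101)
Double-and-add from P = (10, 7):
  bit 0 = 1: acc = O + (10, 7) = (10, 7)
  bit 1 = 1: acc = (10, 7) + (9, 5) = (8, 20)
  bit 2 = 0: acc unchanged = (8, 20)
  bit 3 = 1: acc = (8, 20) + (15, 19) = (8, 3)

11P = (8, 3)


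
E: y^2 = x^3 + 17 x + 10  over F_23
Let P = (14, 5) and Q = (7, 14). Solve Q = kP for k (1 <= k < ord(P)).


Enumerate multiples of P until we hit Q = (7, 14):
  1P = (14, 5)
  2P = (4, 2)
  3P = (9, 8)
  4P = (16, 10)
  5P = (5, 6)
  6P = (6, 12)
  7P = (7, 9)
  8P = (15, 12)
  9P = (20, 22)
  10P = (13, 17)
  11P = (2, 12)
  12P = (19, 19)
  13P = (19, 4)
  14P = (2, 11)
  15P = (13, 6)
  16P = (20, 1)
  17P = (15, 11)
  18P = (7, 14)
Match found at i = 18.

k = 18


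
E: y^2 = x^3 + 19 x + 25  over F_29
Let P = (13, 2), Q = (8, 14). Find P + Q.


P != Q, so use the chord formula.
s = (y2 - y1) / (x2 - x1) = (12) / (24) mod 29 = 15
x3 = s^2 - x1 - x2 mod 29 = 15^2 - 13 - 8 = 1
y3 = s (x1 - x3) - y1 mod 29 = 15 * (13 - 1) - 2 = 4

P + Q = (1, 4)


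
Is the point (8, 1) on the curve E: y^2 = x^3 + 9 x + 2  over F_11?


Check whether y^2 = x^3 + 9 x + 2 (mod 11) for (x, y) = (8, 1).
LHS: y^2 = 1^2 mod 11 = 1
RHS: x^3 + 9 x + 2 = 8^3 + 9*8 + 2 mod 11 = 3
LHS != RHS

No, not on the curve


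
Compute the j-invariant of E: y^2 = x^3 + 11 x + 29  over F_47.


Delta = -16(4 a^3 + 27 b^2) mod 47 = 25
-1728 * (4 a)^3 = -1728 * (4*11)^3 mod 47 = 32
j = 32 * 25^(-1) mod 47 = 37

j = 37 (mod 47)


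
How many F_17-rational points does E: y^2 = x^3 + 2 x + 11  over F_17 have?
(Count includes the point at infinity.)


For each x in F_17, count y with y^2 = x^3 + 2 x + 11 mod 17:
  x = 4: RHS = 15, y in [7, 10]  -> 2 point(s)
  x = 6: RHS = 1, y in [1, 16]  -> 2 point(s)
  x = 11: RHS = 4, y in [2, 15]  -> 2 point(s)
  x = 15: RHS = 16, y in [4, 13]  -> 2 point(s)
  x = 16: RHS = 8, y in [5, 12]  -> 2 point(s)
Affine points: 10. Add the point at infinity: total = 11.

#E(F_17) = 11


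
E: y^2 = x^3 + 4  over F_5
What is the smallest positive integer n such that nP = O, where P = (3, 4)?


Compute successive multiples of P until we hit O:
  1P = (3, 4)
  2P = (0, 3)
  3P = (1, 0)
  4P = (0, 2)
  5P = (3, 1)
  6P = O

ord(P) = 6


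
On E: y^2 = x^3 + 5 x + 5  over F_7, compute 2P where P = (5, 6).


k = 2 = 10_2 (binary, LSB first: 01)
Double-and-add from P = (5, 6):
  bit 0 = 0: acc unchanged = O
  bit 1 = 1: acc = O + (1, 2) = (1, 2)

2P = (1, 2)


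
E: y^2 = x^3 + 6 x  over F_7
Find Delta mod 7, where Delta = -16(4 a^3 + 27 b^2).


4 a^3 + 27 b^2 = 4*6^3 + 27*0^2 = 864 + 0 = 864
Delta = -16 * (864) = -13824
Delta mod 7 = 1

Delta = 1 (mod 7)


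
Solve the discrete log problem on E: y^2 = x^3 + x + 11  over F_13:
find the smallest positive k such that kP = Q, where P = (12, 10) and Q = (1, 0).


Enumerate multiples of P until we hit Q = (1, 0):
  1P = (12, 10)
  2P = (1, 0)
Match found at i = 2.

k = 2


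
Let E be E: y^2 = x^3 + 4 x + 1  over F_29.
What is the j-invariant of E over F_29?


Delta = -16(4 a^3 + 27 b^2) mod 29 = 25
-1728 * (4 a)^3 = -1728 * (4*4)^3 mod 29 = 26
j = 26 * 25^(-1) mod 29 = 8

j = 8 (mod 29)


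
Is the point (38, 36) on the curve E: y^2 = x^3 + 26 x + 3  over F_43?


Check whether y^2 = x^3 + 26 x + 3 (mod 43) for (x, y) = (38, 36).
LHS: y^2 = 36^2 mod 43 = 6
RHS: x^3 + 26 x + 3 = 38^3 + 26*38 + 3 mod 43 = 6
LHS = RHS

Yes, on the curve


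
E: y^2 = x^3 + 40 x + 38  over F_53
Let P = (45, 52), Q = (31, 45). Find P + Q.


P != Q, so use the chord formula.
s = (y2 - y1) / (x2 - x1) = (46) / (39) mod 53 = 27
x3 = s^2 - x1 - x2 mod 53 = 27^2 - 45 - 31 = 17
y3 = s (x1 - x3) - y1 mod 53 = 27 * (45 - 17) - 52 = 15

P + Q = (17, 15)


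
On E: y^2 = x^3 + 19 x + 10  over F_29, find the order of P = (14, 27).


Compute successive multiples of P until we hit O:
  1P = (14, 27)
  2P = (23, 12)
  3P = (27, 14)
  4P = (18, 6)
  5P = (1, 28)
  6P = (8, 6)
  7P = (12, 9)
  8P = (26, 10)
  ... (continuing to 35P)
  35P = O

ord(P) = 35


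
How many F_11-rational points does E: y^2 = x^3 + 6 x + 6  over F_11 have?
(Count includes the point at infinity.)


For each x in F_11, count y with y^2 = x^3 + 6 x + 6 mod 11:
  x = 2: RHS = 4, y in [2, 9]  -> 2 point(s)
  x = 6: RHS = 5, y in [4, 7]  -> 2 point(s)
  x = 8: RHS = 5, y in [4, 7]  -> 2 point(s)
Affine points: 6. Add the point at infinity: total = 7.

#E(F_11) = 7


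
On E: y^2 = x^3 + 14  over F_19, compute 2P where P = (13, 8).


Doubling: s = (3 x1^2 + a) / (2 y1)
s = (3*13^2 + 0) / (2*8) mod 19 = 2
x3 = s^2 - 2 x1 mod 19 = 2^2 - 2*13 = 16
y3 = s (x1 - x3) - y1 mod 19 = 2 * (13 - 16) - 8 = 5

2P = (16, 5)


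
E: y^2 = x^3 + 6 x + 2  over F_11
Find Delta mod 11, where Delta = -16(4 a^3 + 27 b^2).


4 a^3 + 27 b^2 = 4*6^3 + 27*2^2 = 864 + 108 = 972
Delta = -16 * (972) = -15552
Delta mod 11 = 2

Delta = 2 (mod 11)


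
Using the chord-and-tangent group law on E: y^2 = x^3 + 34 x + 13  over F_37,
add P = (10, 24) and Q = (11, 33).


P != Q, so use the chord formula.
s = (y2 - y1) / (x2 - x1) = (9) / (1) mod 37 = 9
x3 = s^2 - x1 - x2 mod 37 = 9^2 - 10 - 11 = 23
y3 = s (x1 - x3) - y1 mod 37 = 9 * (10 - 23) - 24 = 7

P + Q = (23, 7)


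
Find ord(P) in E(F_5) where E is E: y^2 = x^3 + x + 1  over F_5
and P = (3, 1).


Compute successive multiples of P until we hit O:
  1P = (3, 1)
  2P = (0, 1)
  3P = (2, 4)
  4P = (4, 2)
  5P = (4, 3)
  6P = (2, 1)
  7P = (0, 4)
  8P = (3, 4)
  ... (continuing to 9P)
  9P = O

ord(P) = 9


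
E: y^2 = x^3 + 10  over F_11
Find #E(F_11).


For each x in F_11, count y with y^2 = x^3 + 0 x + 10 mod 11:
  x = 1: RHS = 0, y in [0]  -> 1 point(s)
  x = 3: RHS = 4, y in [2, 9]  -> 2 point(s)
  x = 5: RHS = 3, y in [5, 6]  -> 2 point(s)
  x = 7: RHS = 1, y in [1, 10]  -> 2 point(s)
  x = 8: RHS = 5, y in [4, 7]  -> 2 point(s)
  x = 10: RHS = 9, y in [3, 8]  -> 2 point(s)
Affine points: 11. Add the point at infinity: total = 12.

#E(F_11) = 12


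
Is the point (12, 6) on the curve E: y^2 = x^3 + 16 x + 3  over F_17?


Check whether y^2 = x^3 + 16 x + 3 (mod 17) for (x, y) = (12, 6).
LHS: y^2 = 6^2 mod 17 = 2
RHS: x^3 + 16 x + 3 = 12^3 + 16*12 + 3 mod 17 = 2
LHS = RHS

Yes, on the curve


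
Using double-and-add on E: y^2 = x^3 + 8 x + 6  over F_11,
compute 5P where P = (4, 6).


k = 5 = 101_2 (binary, LSB first: 101)
Double-and-add from P = (4, 6):
  bit 0 = 1: acc = O + (4, 6) = (4, 6)
  bit 1 = 0: acc unchanged = (4, 6)
  bit 2 = 1: acc = (4, 6) + (4, 6) = (4, 5)

5P = (4, 5)


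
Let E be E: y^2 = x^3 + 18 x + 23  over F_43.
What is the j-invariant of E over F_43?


Delta = -16(4 a^3 + 27 b^2) mod 43 = 9
-1728 * (4 a)^3 = -1728 * (4*18)^3 mod 43 = 22
j = 22 * 9^(-1) mod 43 = 12

j = 12 (mod 43)


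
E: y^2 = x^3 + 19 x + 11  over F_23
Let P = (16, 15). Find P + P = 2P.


Doubling: s = (3 x1^2 + a) / (2 y1)
s = (3*16^2 + 19) / (2*15) mod 23 = 4
x3 = s^2 - 2 x1 mod 23 = 4^2 - 2*16 = 7
y3 = s (x1 - x3) - y1 mod 23 = 4 * (16 - 7) - 15 = 21

2P = (7, 21)


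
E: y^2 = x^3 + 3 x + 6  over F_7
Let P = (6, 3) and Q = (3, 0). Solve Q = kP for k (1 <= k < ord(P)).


Enumerate multiples of P until we hit Q = (3, 0):
  1P = (6, 3)
  2P = (3, 0)
Match found at i = 2.

k = 2


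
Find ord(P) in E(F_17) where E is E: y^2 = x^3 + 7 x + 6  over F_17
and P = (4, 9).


Compute successive multiples of P until we hit O:
  1P = (4, 9)
  2P = (8, 9)
  3P = (5, 8)
  4P = (9, 13)
  5P = (6, 3)
  6P = (16, 10)
  7P = (12, 13)
  8P = (14, 3)
  ... (continuing to 21P)
  21P = O

ord(P) = 21


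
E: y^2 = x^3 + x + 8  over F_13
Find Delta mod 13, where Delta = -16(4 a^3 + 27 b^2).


4 a^3 + 27 b^2 = 4*1^3 + 27*8^2 = 4 + 1728 = 1732
Delta = -16 * (1732) = -27712
Delta mod 13 = 4

Delta = 4 (mod 13)


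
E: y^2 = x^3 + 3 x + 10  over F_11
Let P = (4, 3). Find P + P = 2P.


Doubling: s = (3 x1^2 + a) / (2 y1)
s = (3*4^2 + 3) / (2*3) mod 11 = 3
x3 = s^2 - 2 x1 mod 11 = 3^2 - 2*4 = 1
y3 = s (x1 - x3) - y1 mod 11 = 3 * (4 - 1) - 3 = 6

2P = (1, 6)


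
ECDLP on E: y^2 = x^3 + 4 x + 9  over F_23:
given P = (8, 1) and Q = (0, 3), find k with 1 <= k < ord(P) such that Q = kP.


Enumerate multiples of P until we hit Q = (0, 3):
  1P = (8, 1)
  2P = (20, 19)
  3P = (3, 18)
  4P = (7, 14)
  5P = (16, 11)
  6P = (2, 18)
  7P = (14, 16)
  8P = (13, 21)
  9P = (18, 5)
  10P = (22, 21)
  11P = (11, 21)
  12P = (5, 19)
  13P = (0, 20)
  14P = (21, 4)
  15P = (21, 19)
  16P = (0, 3)
Match found at i = 16.

k = 16


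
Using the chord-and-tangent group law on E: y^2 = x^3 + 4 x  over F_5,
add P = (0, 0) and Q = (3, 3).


P != Q, so use the chord formula.
s = (y2 - y1) / (x2 - x1) = (3) / (3) mod 5 = 1
x3 = s^2 - x1 - x2 mod 5 = 1^2 - 0 - 3 = 3
y3 = s (x1 - x3) - y1 mod 5 = 1 * (0 - 3) - 0 = 2

P + Q = (3, 2)


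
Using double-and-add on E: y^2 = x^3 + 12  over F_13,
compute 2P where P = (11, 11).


k = 2 = 10_2 (binary, LSB first: 01)
Double-and-add from P = (11, 11):
  bit 0 = 0: acc unchanged = O
  bit 1 = 1: acc = O + (0, 8) = (0, 8)

2P = (0, 8)


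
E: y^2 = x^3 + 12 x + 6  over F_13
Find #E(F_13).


For each x in F_13, count y with y^2 = x^3 + 12 x + 6 mod 13:
  x = 2: RHS = 12, y in [5, 8]  -> 2 point(s)
  x = 3: RHS = 4, y in [2, 11]  -> 2 point(s)
  x = 4: RHS = 1, y in [1, 12]  -> 2 point(s)
  x = 5: RHS = 9, y in [3, 10]  -> 2 point(s)
  x = 7: RHS = 4, y in [2, 11]  -> 2 point(s)
  x = 8: RHS = 3, y in [4, 9]  -> 2 point(s)
  x = 11: RHS = 0, y in [0]  -> 1 point(s)
Affine points: 13. Add the point at infinity: total = 14.

#E(F_13) = 14


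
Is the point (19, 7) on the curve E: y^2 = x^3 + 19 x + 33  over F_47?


Check whether y^2 = x^3 + 19 x + 33 (mod 47) for (x, y) = (19, 7).
LHS: y^2 = 7^2 mod 47 = 2
RHS: x^3 + 19 x + 33 = 19^3 + 19*19 + 33 mod 47 = 15
LHS != RHS

No, not on the curve


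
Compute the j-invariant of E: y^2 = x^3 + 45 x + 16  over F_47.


Delta = -16(4 a^3 + 27 b^2) mod 47 = 41
-1728 * (4 a)^3 = -1728 * (4*45)^3 mod 47 = 8
j = 8 * 41^(-1) mod 47 = 30

j = 30 (mod 47)


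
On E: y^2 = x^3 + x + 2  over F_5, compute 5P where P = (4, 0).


k = 5 = 101_2 (binary, LSB first: 101)
Double-and-add from P = (4, 0):
  bit 0 = 1: acc = O + (4, 0) = (4, 0)
  bit 1 = 0: acc unchanged = (4, 0)
  bit 2 = 1: acc = (4, 0) + O = (4, 0)

5P = (4, 0)


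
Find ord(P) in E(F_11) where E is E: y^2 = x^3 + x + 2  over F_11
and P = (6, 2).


Compute successive multiples of P until we hit O:
  1P = (6, 2)
  2P = (8, 4)
  3P = (9, 6)
  4P = (10, 0)
  5P = (9, 5)
  6P = (8, 7)
  7P = (6, 9)
  8P = O

ord(P) = 8


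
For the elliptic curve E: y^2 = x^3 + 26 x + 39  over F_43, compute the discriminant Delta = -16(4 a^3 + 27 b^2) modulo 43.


4 a^3 + 27 b^2 = 4*26^3 + 27*39^2 = 70304 + 41067 = 111371
Delta = -16 * (111371) = -1781936
Delta mod 43 = 27

Delta = 27 (mod 43)


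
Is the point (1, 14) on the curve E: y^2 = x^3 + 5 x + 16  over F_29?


Check whether y^2 = x^3 + 5 x + 16 (mod 29) for (x, y) = (1, 14).
LHS: y^2 = 14^2 mod 29 = 22
RHS: x^3 + 5 x + 16 = 1^3 + 5*1 + 16 mod 29 = 22
LHS = RHS

Yes, on the curve


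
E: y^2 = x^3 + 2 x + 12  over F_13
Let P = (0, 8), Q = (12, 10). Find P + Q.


P != Q, so use the chord formula.
s = (y2 - y1) / (x2 - x1) = (2) / (12) mod 13 = 11
x3 = s^2 - x1 - x2 mod 13 = 11^2 - 0 - 12 = 5
y3 = s (x1 - x3) - y1 mod 13 = 11 * (0 - 5) - 8 = 2

P + Q = (5, 2)


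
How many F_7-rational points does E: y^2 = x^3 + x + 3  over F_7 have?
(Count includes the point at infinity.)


For each x in F_7, count y with y^2 = x^3 + 1 x + 3 mod 7:
  x = 4: RHS = 1, y in [1, 6]  -> 2 point(s)
  x = 5: RHS = 0, y in [0]  -> 1 point(s)
  x = 6: RHS = 1, y in [1, 6]  -> 2 point(s)
Affine points: 5. Add the point at infinity: total = 6.

#E(F_7) = 6


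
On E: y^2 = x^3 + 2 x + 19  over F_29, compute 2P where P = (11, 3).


Doubling: s = (3 x1^2 + a) / (2 y1)
s = (3*11^2 + 2) / (2*3) mod 29 = 27
x3 = s^2 - 2 x1 mod 29 = 27^2 - 2*11 = 11
y3 = s (x1 - x3) - y1 mod 29 = 27 * (11 - 11) - 3 = 26

2P = (11, 26)


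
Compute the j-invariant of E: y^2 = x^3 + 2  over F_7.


Delta = -16(4 a^3 + 27 b^2) mod 7 = 1
-1728 * (4 a)^3 = -1728 * (4*0)^3 mod 7 = 0
j = 0 * 1^(-1) mod 7 = 0

j = 0 (mod 7)


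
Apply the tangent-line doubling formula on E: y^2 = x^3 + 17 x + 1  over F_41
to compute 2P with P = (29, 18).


Doubling: s = (3 x1^2 + a) / (2 y1)
s = (3*29^2 + 17) / (2*18) mod 41 = 25
x3 = s^2 - 2 x1 mod 41 = 25^2 - 2*29 = 34
y3 = s (x1 - x3) - y1 mod 41 = 25 * (29 - 34) - 18 = 21

2P = (34, 21)


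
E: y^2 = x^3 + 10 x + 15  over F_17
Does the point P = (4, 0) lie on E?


Check whether y^2 = x^3 + 10 x + 15 (mod 17) for (x, y) = (4, 0).
LHS: y^2 = 0^2 mod 17 = 0
RHS: x^3 + 10 x + 15 = 4^3 + 10*4 + 15 mod 17 = 0
LHS = RHS

Yes, on the curve


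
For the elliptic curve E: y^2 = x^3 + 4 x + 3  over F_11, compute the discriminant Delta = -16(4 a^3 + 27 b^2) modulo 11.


4 a^3 + 27 b^2 = 4*4^3 + 27*3^2 = 256 + 243 = 499
Delta = -16 * (499) = -7984
Delta mod 11 = 2

Delta = 2 (mod 11)


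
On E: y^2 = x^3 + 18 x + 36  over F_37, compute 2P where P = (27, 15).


k = 2 = 10_2 (binary, LSB first: 01)
Double-and-add from P = (27, 15):
  bit 0 = 0: acc unchanged = O
  bit 1 = 1: acc = O + (11, 14) = (11, 14)

2P = (11, 14)


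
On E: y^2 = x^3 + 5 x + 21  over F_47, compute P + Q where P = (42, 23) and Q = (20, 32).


P != Q, so use the chord formula.
s = (y2 - y1) / (x2 - x1) = (9) / (25) mod 47 = 6
x3 = s^2 - x1 - x2 mod 47 = 6^2 - 42 - 20 = 21
y3 = s (x1 - x3) - y1 mod 47 = 6 * (42 - 21) - 23 = 9

P + Q = (21, 9)


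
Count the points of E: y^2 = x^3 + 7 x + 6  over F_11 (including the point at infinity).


For each x in F_11, count y with y^2 = x^3 + 7 x + 6 mod 11:
  x = 1: RHS = 3, y in [5, 6]  -> 2 point(s)
  x = 5: RHS = 1, y in [1, 10]  -> 2 point(s)
  x = 6: RHS = 0, y in [0]  -> 1 point(s)
  x = 10: RHS = 9, y in [3, 8]  -> 2 point(s)
Affine points: 7. Add the point at infinity: total = 8.

#E(F_11) = 8


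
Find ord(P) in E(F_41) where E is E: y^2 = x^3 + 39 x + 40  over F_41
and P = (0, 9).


Compute successive multiples of P until we hit O:
  1P = (0, 9)
  2P = (40, 0)
  3P = (0, 32)
  4P = O

ord(P) = 4


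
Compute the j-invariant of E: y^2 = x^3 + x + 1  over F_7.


Delta = -16(4 a^3 + 27 b^2) mod 7 = 1
-1728 * (4 a)^3 = -1728 * (4*1)^3 mod 7 = 1
j = 1 * 1^(-1) mod 7 = 1

j = 1 (mod 7)


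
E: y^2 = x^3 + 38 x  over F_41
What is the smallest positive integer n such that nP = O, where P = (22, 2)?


Compute successive multiples of P until we hit O:
  1P = (22, 2)
  2P = (40, 17)
  3P = (15, 38)
  4P = (2, 24)
  5P = (26, 27)
  6P = (9, 28)
  7P = (14, 23)
  8P = (1, 30)
  ... (continuing to 34P)
  34P = O

ord(P) = 34


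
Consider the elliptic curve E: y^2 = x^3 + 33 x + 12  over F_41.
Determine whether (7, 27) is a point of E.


Check whether y^2 = x^3 + 33 x + 12 (mod 41) for (x, y) = (7, 27).
LHS: y^2 = 27^2 mod 41 = 32
RHS: x^3 + 33 x + 12 = 7^3 + 33*7 + 12 mod 41 = 12
LHS != RHS

No, not on the curve


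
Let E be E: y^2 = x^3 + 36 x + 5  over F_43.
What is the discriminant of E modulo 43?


4 a^3 + 27 b^2 = 4*36^3 + 27*5^2 = 186624 + 675 = 187299
Delta = -16 * (187299) = -2996784
Delta mod 43 = 15

Delta = 15 (mod 43)


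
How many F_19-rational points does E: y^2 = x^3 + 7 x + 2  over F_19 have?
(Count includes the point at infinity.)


For each x in F_19, count y with y^2 = x^3 + 7 x + 2 mod 19:
  x = 2: RHS = 5, y in [9, 10]  -> 2 point(s)
  x = 8: RHS = 0, y in [0]  -> 1 point(s)
  x = 11: RHS = 4, y in [2, 17]  -> 2 point(s)
  x = 12: RHS = 9, y in [3, 16]  -> 2 point(s)
  x = 15: RHS = 5, y in [9, 10]  -> 2 point(s)
  x = 16: RHS = 11, y in [7, 12]  -> 2 point(s)
Affine points: 11. Add the point at infinity: total = 12.

#E(F_19) = 12


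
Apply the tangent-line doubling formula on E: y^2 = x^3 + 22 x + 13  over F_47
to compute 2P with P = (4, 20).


Doubling: s = (3 x1^2 + a) / (2 y1)
s = (3*4^2 + 22) / (2*20) mod 47 = 37
x3 = s^2 - 2 x1 mod 47 = 37^2 - 2*4 = 45
y3 = s (x1 - x3) - y1 mod 47 = 37 * (4 - 45) - 20 = 14

2P = (45, 14)


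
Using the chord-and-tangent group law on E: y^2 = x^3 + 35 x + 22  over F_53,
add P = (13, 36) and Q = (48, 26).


P != Q, so use the chord formula.
s = (y2 - y1) / (x2 - x1) = (43) / (35) mod 53 = 30
x3 = s^2 - x1 - x2 mod 53 = 30^2 - 13 - 48 = 44
y3 = s (x1 - x3) - y1 mod 53 = 30 * (13 - 44) - 36 = 41

P + Q = (44, 41)


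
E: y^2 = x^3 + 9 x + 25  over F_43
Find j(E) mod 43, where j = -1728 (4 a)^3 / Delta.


Delta = -16(4 a^3 + 27 b^2) mod 43 = 39
-1728 * (4 a)^3 = -1728 * (4*9)^3 mod 43 = 35
j = 35 * 39^(-1) mod 43 = 2

j = 2 (mod 43)


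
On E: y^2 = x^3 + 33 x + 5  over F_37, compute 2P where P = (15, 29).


k = 2 = 10_2 (binary, LSB first: 01)
Double-and-add from P = (15, 29):
  bit 0 = 0: acc unchanged = O
  bit 1 = 1: acc = O + (11, 16) = (11, 16)

2P = (11, 16)


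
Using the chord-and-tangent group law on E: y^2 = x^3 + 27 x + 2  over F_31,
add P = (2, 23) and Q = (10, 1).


P != Q, so use the chord formula.
s = (y2 - y1) / (x2 - x1) = (9) / (8) mod 31 = 5
x3 = s^2 - x1 - x2 mod 31 = 5^2 - 2 - 10 = 13
y3 = s (x1 - x3) - y1 mod 31 = 5 * (2 - 13) - 23 = 15

P + Q = (13, 15)


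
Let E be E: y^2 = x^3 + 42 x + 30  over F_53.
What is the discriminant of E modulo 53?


4 a^3 + 27 b^2 = 4*42^3 + 27*30^2 = 296352 + 24300 = 320652
Delta = -16 * (320652) = -5130432
Delta mod 53 = 21

Delta = 21 (mod 53)


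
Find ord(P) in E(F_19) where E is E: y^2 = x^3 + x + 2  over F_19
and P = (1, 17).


Compute successive multiples of P until we hit O:
  1P = (1, 17)
  2P = (18, 0)
  3P = (1, 2)
  4P = O

ord(P) = 4


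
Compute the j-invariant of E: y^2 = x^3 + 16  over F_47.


Delta = -16(4 a^3 + 27 b^2) mod 47 = 46
-1728 * (4 a)^3 = -1728 * (4*0)^3 mod 47 = 0
j = 0 * 46^(-1) mod 47 = 0

j = 0 (mod 47)


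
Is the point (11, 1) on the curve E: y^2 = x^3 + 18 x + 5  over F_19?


Check whether y^2 = x^3 + 18 x + 5 (mod 19) for (x, y) = (11, 1).
LHS: y^2 = 1^2 mod 19 = 1
RHS: x^3 + 18 x + 5 = 11^3 + 18*11 + 5 mod 19 = 14
LHS != RHS

No, not on the curve


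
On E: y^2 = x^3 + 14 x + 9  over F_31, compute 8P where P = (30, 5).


k = 8 = 1000_2 (binary, LSB first: 0001)
Double-and-add from P = (30, 5):
  bit 0 = 0: acc unchanged = O
  bit 1 = 0: acc unchanged = O
  bit 2 = 0: acc unchanged = O
  bit 3 = 1: acc = O + (30, 26) = (30, 26)

8P = (30, 26)


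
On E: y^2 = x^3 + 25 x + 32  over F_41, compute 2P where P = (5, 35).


Doubling: s = (3 x1^2 + a) / (2 y1)
s = (3*5^2 + 25) / (2*35) mod 41 = 19
x3 = s^2 - 2 x1 mod 41 = 19^2 - 2*5 = 23
y3 = s (x1 - x3) - y1 mod 41 = 19 * (5 - 23) - 35 = 33

2P = (23, 33)


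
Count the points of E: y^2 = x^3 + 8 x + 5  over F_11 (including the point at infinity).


For each x in F_11, count y with y^2 = x^3 + 8 x + 5 mod 11:
  x = 0: RHS = 5, y in [4, 7]  -> 2 point(s)
  x = 1: RHS = 3, y in [5, 6]  -> 2 point(s)
  x = 3: RHS = 1, y in [1, 10]  -> 2 point(s)
  x = 5: RHS = 5, y in [4, 7]  -> 2 point(s)
  x = 6: RHS = 5, y in [4, 7]  -> 2 point(s)
  x = 8: RHS = 9, y in [3, 8]  -> 2 point(s)
  x = 9: RHS = 3, y in [5, 6]  -> 2 point(s)
Affine points: 14. Add the point at infinity: total = 15.

#E(F_11) = 15


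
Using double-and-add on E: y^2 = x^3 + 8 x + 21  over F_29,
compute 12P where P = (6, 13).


k = 12 = 1100_2 (binary, LSB first: 0011)
Double-and-add from P = (6, 13):
  bit 0 = 0: acc unchanged = O
  bit 1 = 0: acc unchanged = O
  bit 2 = 1: acc = O + (1, 1) = (1, 1)
  bit 3 = 1: acc = (1, 1) + (21, 5) = (14, 8)

12P = (14, 8)


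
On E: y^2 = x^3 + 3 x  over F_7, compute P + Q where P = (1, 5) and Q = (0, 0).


P != Q, so use the chord formula.
s = (y2 - y1) / (x2 - x1) = (2) / (6) mod 7 = 5
x3 = s^2 - x1 - x2 mod 7 = 5^2 - 1 - 0 = 3
y3 = s (x1 - x3) - y1 mod 7 = 5 * (1 - 3) - 5 = 6

P + Q = (3, 6)


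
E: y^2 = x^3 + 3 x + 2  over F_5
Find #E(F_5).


For each x in F_5, count y with y^2 = x^3 + 3 x + 2 mod 5:
  x = 1: RHS = 1, y in [1, 4]  -> 2 point(s)
  x = 2: RHS = 1, y in [1, 4]  -> 2 point(s)
Affine points: 4. Add the point at infinity: total = 5.

#E(F_5) = 5


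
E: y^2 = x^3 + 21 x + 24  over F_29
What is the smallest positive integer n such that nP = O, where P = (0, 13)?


Compute successive multiples of P until we hit O:
  1P = (0, 13)
  2P = (20, 11)
  3P = (18, 12)
  4P = (17, 25)
  5P = (13, 0)
  6P = (17, 4)
  7P = (18, 17)
  8P = (20, 18)
  ... (continuing to 10P)
  10P = O

ord(P) = 10


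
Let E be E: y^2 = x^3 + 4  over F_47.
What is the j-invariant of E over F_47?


Delta = -16(4 a^3 + 27 b^2) mod 47 = 44
-1728 * (4 a)^3 = -1728 * (4*0)^3 mod 47 = 0
j = 0 * 44^(-1) mod 47 = 0

j = 0 (mod 47)


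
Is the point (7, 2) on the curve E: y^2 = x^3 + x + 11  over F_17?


Check whether y^2 = x^3 + 1 x + 11 (mod 17) for (x, y) = (7, 2).
LHS: y^2 = 2^2 mod 17 = 4
RHS: x^3 + 1 x + 11 = 7^3 + 1*7 + 11 mod 17 = 4
LHS = RHS

Yes, on the curve


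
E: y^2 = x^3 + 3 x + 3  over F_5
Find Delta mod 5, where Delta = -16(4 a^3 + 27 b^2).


4 a^3 + 27 b^2 = 4*3^3 + 27*3^2 = 108 + 243 = 351
Delta = -16 * (351) = -5616
Delta mod 5 = 4

Delta = 4 (mod 5)


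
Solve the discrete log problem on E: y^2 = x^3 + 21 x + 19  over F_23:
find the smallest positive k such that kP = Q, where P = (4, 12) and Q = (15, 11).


Enumerate multiples of P until we hit Q = (15, 11):
  1P = (4, 12)
  2P = (15, 11)
Match found at i = 2.

k = 2


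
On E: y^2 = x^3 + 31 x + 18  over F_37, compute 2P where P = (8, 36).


Doubling: s = (3 x1^2 + a) / (2 y1)
s = (3*8^2 + 31) / (2*36) mod 37 = 18
x3 = s^2 - 2 x1 mod 37 = 18^2 - 2*8 = 12
y3 = s (x1 - x3) - y1 mod 37 = 18 * (8 - 12) - 36 = 3

2P = (12, 3)


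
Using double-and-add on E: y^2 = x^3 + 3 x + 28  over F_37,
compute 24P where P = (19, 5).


k = 24 = 11000_2 (binary, LSB first: 00011)
Double-and-add from P = (19, 5):
  bit 0 = 0: acc unchanged = O
  bit 1 = 0: acc unchanged = O
  bit 2 = 0: acc unchanged = O
  bit 3 = 1: acc = O + (28, 7) = (28, 7)
  bit 4 = 1: acc = (28, 7) + (30, 16) = (27, 16)

24P = (27, 16)


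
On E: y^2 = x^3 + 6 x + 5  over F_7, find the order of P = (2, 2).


Compute successive multiples of P until we hit O:
  1P = (2, 2)
  2P = (4, 3)
  3P = (3, 1)
  4P = (3, 6)
  5P = (4, 4)
  6P = (2, 5)
  7P = O

ord(P) = 7


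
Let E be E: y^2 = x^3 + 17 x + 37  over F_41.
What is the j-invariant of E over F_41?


Delta = -16(4 a^3 + 27 b^2) mod 41 = 14
-1728 * (4 a)^3 = -1728 * (4*17)^3 mod 41 = 23
j = 23 * 14^(-1) mod 41 = 28

j = 28 (mod 41)


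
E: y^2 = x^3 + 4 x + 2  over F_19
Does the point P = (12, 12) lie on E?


Check whether y^2 = x^3 + 4 x + 2 (mod 19) for (x, y) = (12, 12).
LHS: y^2 = 12^2 mod 19 = 11
RHS: x^3 + 4 x + 2 = 12^3 + 4*12 + 2 mod 19 = 11
LHS = RHS

Yes, on the curve


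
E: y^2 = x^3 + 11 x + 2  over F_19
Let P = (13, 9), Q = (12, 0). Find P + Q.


P != Q, so use the chord formula.
s = (y2 - y1) / (x2 - x1) = (10) / (18) mod 19 = 9
x3 = s^2 - x1 - x2 mod 19 = 9^2 - 13 - 12 = 18
y3 = s (x1 - x3) - y1 mod 19 = 9 * (13 - 18) - 9 = 3

P + Q = (18, 3)


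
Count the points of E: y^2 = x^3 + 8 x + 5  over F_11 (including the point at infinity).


For each x in F_11, count y with y^2 = x^3 + 8 x + 5 mod 11:
  x = 0: RHS = 5, y in [4, 7]  -> 2 point(s)
  x = 1: RHS = 3, y in [5, 6]  -> 2 point(s)
  x = 3: RHS = 1, y in [1, 10]  -> 2 point(s)
  x = 5: RHS = 5, y in [4, 7]  -> 2 point(s)
  x = 6: RHS = 5, y in [4, 7]  -> 2 point(s)
  x = 8: RHS = 9, y in [3, 8]  -> 2 point(s)
  x = 9: RHS = 3, y in [5, 6]  -> 2 point(s)
Affine points: 14. Add the point at infinity: total = 15.

#E(F_11) = 15


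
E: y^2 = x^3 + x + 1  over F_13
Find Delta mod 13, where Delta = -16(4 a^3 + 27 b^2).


4 a^3 + 27 b^2 = 4*1^3 + 27*1^2 = 4 + 27 = 31
Delta = -16 * (31) = -496
Delta mod 13 = 11

Delta = 11 (mod 13)


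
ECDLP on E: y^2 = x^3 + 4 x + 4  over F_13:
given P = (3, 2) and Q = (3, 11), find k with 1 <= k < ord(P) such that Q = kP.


Enumerate multiples of P until we hit Q = (3, 11):
  1P = (3, 2)
  2P = (11, 1)
  3P = (11, 12)
  4P = (3, 11)
Match found at i = 4.

k = 4


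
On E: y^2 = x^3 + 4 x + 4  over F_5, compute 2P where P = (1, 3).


Doubling: s = (3 x1^2 + a) / (2 y1)
s = (3*1^2 + 4) / (2*3) mod 5 = 2
x3 = s^2 - 2 x1 mod 5 = 2^2 - 2*1 = 2
y3 = s (x1 - x3) - y1 mod 5 = 2 * (1 - 2) - 3 = 0

2P = (2, 0)


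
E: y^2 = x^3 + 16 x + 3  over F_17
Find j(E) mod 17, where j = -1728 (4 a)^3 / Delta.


Delta = -16(4 a^3 + 27 b^2) mod 17 = 1
-1728 * (4 a)^3 = -1728 * (4*16)^3 mod 17 = 7
j = 7 * 1^(-1) mod 17 = 7

j = 7 (mod 17)


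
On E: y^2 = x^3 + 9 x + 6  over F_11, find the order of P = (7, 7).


Compute successive multiples of P until we hit O:
  1P = (7, 7)
  2P = (6, 1)
  3P = (1, 7)
  4P = (3, 4)
  5P = (5, 0)
  6P = (3, 7)
  7P = (1, 4)
  8P = (6, 10)
  ... (continuing to 10P)
  10P = O

ord(P) = 10


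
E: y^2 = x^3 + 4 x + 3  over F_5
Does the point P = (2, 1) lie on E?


Check whether y^2 = x^3 + 4 x + 3 (mod 5) for (x, y) = (2, 1).
LHS: y^2 = 1^2 mod 5 = 1
RHS: x^3 + 4 x + 3 = 2^3 + 4*2 + 3 mod 5 = 4
LHS != RHS

No, not on the curve


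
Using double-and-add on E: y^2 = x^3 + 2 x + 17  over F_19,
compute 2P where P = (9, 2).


k = 2 = 10_2 (binary, LSB first: 01)
Double-and-add from P = (9, 2):
  bit 0 = 0: acc unchanged = O
  bit 1 = 1: acc = O + (6, 6) = (6, 6)

2P = (6, 6)


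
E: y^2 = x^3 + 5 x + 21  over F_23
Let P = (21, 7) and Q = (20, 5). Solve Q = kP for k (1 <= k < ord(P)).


Enumerate multiples of P until we hit Q = (20, 5):
  1P = (21, 7)
  2P = (7, 10)
  3P = (13, 11)
  4P = (18, 3)
  5P = (19, 11)
  6P = (10, 17)
  7P = (1, 2)
  8P = (14, 12)
  9P = (4, 17)
  10P = (11, 2)
  11P = (20, 5)
Match found at i = 11.

k = 11


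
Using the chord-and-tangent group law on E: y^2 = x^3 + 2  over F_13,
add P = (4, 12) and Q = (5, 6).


P != Q, so use the chord formula.
s = (y2 - y1) / (x2 - x1) = (7) / (1) mod 13 = 7
x3 = s^2 - x1 - x2 mod 13 = 7^2 - 4 - 5 = 1
y3 = s (x1 - x3) - y1 mod 13 = 7 * (4 - 1) - 12 = 9

P + Q = (1, 9)


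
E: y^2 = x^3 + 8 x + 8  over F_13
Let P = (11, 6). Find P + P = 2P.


Doubling: s = (3 x1^2 + a) / (2 y1)
s = (3*11^2 + 8) / (2*6) mod 13 = 6
x3 = s^2 - 2 x1 mod 13 = 6^2 - 2*11 = 1
y3 = s (x1 - x3) - y1 mod 13 = 6 * (11 - 1) - 6 = 2

2P = (1, 2)


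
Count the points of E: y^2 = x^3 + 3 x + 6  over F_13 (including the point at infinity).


For each x in F_13, count y with y^2 = x^3 + 3 x + 6 mod 13:
  x = 1: RHS = 10, y in [6, 7]  -> 2 point(s)
  x = 3: RHS = 3, y in [4, 9]  -> 2 point(s)
  x = 4: RHS = 4, y in [2, 11]  -> 2 point(s)
  x = 5: RHS = 3, y in [4, 9]  -> 2 point(s)
  x = 8: RHS = 9, y in [3, 10]  -> 2 point(s)
  x = 10: RHS = 9, y in [3, 10]  -> 2 point(s)
Affine points: 12. Add the point at infinity: total = 13.

#E(F_13) = 13


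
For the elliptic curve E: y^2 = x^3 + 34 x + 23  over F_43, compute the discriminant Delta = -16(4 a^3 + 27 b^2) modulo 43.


4 a^3 + 27 b^2 = 4*34^3 + 27*23^2 = 157216 + 14283 = 171499
Delta = -16 * (171499) = -2743984
Delta mod 43 = 18

Delta = 18 (mod 43)


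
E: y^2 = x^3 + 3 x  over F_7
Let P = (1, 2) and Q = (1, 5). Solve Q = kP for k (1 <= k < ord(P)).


Enumerate multiples of P until we hit Q = (1, 5):
  1P = (1, 2)
  2P = (2, 0)
  3P = (1, 5)
Match found at i = 3.

k = 3


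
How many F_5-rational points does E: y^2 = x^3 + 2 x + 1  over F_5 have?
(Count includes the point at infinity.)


For each x in F_5, count y with y^2 = x^3 + 2 x + 1 mod 5:
  x = 0: RHS = 1, y in [1, 4]  -> 2 point(s)
  x = 1: RHS = 4, y in [2, 3]  -> 2 point(s)
  x = 3: RHS = 4, y in [2, 3]  -> 2 point(s)
Affine points: 6. Add the point at infinity: total = 7.

#E(F_5) = 7


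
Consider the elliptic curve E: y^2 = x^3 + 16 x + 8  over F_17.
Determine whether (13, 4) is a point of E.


Check whether y^2 = x^3 + 16 x + 8 (mod 17) for (x, y) = (13, 4).
LHS: y^2 = 4^2 mod 17 = 16
RHS: x^3 + 16 x + 8 = 13^3 + 16*13 + 8 mod 17 = 16
LHS = RHS

Yes, on the curve


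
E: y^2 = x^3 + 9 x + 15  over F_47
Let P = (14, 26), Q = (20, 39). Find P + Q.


P != Q, so use the chord formula.
s = (y2 - y1) / (x2 - x1) = (13) / (6) mod 47 = 10
x3 = s^2 - x1 - x2 mod 47 = 10^2 - 14 - 20 = 19
y3 = s (x1 - x3) - y1 mod 47 = 10 * (14 - 19) - 26 = 18

P + Q = (19, 18)


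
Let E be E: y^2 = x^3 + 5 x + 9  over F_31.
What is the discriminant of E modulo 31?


4 a^3 + 27 b^2 = 4*5^3 + 27*9^2 = 500 + 2187 = 2687
Delta = -16 * (2687) = -42992
Delta mod 31 = 5

Delta = 5 (mod 31)


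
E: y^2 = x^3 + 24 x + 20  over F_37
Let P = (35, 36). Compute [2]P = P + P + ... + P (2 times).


k = 2 = 10_2 (binary, LSB first: 01)
Double-and-add from P = (35, 36):
  bit 0 = 0: acc unchanged = O
  bit 1 = 1: acc = O + (32, 21) = (32, 21)

2P = (32, 21)


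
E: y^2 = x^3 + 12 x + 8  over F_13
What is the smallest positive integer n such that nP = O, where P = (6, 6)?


Compute successive multiples of P until we hit O:
  1P = (6, 6)
  2P = (10, 6)
  3P = (10, 7)
  4P = (6, 7)
  5P = O

ord(P) = 5


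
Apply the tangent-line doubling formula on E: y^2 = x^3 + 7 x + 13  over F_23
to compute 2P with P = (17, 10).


Doubling: s = (3 x1^2 + a) / (2 y1)
s = (3*17^2 + 7) / (2*10) mod 23 = 0
x3 = s^2 - 2 x1 mod 23 = 0^2 - 2*17 = 12
y3 = s (x1 - x3) - y1 mod 23 = 0 * (17 - 12) - 10 = 13

2P = (12, 13)


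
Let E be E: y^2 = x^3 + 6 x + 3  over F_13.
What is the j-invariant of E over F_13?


Delta = -16(4 a^3 + 27 b^2) mod 13 = 7
-1728 * (4 a)^3 = -1728 * (4*6)^3 mod 13 = 5
j = 5 * 7^(-1) mod 13 = 10

j = 10 (mod 13)


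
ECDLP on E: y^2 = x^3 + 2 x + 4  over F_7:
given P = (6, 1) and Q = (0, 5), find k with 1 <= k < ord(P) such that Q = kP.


Enumerate multiples of P until we hit Q = (0, 5):
  1P = (6, 1)
  2P = (3, 3)
  3P = (0, 2)
  4P = (2, 3)
  5P = (1, 0)
  6P = (2, 4)
  7P = (0, 5)
Match found at i = 7.

k = 7


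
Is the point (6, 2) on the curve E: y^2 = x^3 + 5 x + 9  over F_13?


Check whether y^2 = x^3 + 5 x + 9 (mod 13) for (x, y) = (6, 2).
LHS: y^2 = 2^2 mod 13 = 4
RHS: x^3 + 5 x + 9 = 6^3 + 5*6 + 9 mod 13 = 8
LHS != RHS

No, not on the curve


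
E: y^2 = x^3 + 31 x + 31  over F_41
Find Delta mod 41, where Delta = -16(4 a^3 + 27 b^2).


4 a^3 + 27 b^2 = 4*31^3 + 27*31^2 = 119164 + 25947 = 145111
Delta = -16 * (145111) = -2321776
Delta mod 41 = 13

Delta = 13 (mod 41)


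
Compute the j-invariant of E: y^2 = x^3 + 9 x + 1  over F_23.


Delta = -16(4 a^3 + 27 b^2) mod 23 = 16
-1728 * (4 a)^3 = -1728 * (4*9)^3 mod 23 = 10
j = 10 * 16^(-1) mod 23 = 15

j = 15 (mod 23)


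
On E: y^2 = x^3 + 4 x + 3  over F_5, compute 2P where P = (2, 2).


Doubling: s = (3 x1^2 + a) / (2 y1)
s = (3*2^2 + 4) / (2*2) mod 5 = 4
x3 = s^2 - 2 x1 mod 5 = 4^2 - 2*2 = 2
y3 = s (x1 - x3) - y1 mod 5 = 4 * (2 - 2) - 2 = 3

2P = (2, 3)


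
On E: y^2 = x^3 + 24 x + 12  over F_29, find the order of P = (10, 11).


Compute successive multiples of P until we hit O:
  1P = (10, 11)
  2P = (3, 13)
  3P = (22, 9)
  4P = (22, 20)
  5P = (3, 16)
  6P = (10, 18)
  7P = O

ord(P) = 7


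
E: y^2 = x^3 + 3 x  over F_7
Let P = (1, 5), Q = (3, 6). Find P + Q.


P != Q, so use the chord formula.
s = (y2 - y1) / (x2 - x1) = (1) / (2) mod 7 = 4
x3 = s^2 - x1 - x2 mod 7 = 4^2 - 1 - 3 = 5
y3 = s (x1 - x3) - y1 mod 7 = 4 * (1 - 5) - 5 = 0

P + Q = (5, 0)


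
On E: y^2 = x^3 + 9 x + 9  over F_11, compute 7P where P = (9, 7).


k = 7 = 111_2 (binary, LSB first: 111)
Double-and-add from P = (9, 7):
  bit 0 = 1: acc = O + (9, 7) = (9, 7)
  bit 1 = 1: acc = (9, 7) + (9, 4) = O
  bit 2 = 1: acc = O + (9, 7) = (9, 7)

7P = (9, 7)


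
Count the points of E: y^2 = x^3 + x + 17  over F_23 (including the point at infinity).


For each x in F_23, count y with y^2 = x^3 + 1 x + 17 mod 23:
  x = 2: RHS = 4, y in [2, 21]  -> 2 point(s)
  x = 3: RHS = 1, y in [1, 22]  -> 2 point(s)
  x = 4: RHS = 16, y in [4, 19]  -> 2 point(s)
  x = 5: RHS = 9, y in [3, 20]  -> 2 point(s)
  x = 6: RHS = 9, y in [3, 20]  -> 2 point(s)
  x = 8: RHS = 8, y in [10, 13]  -> 2 point(s)
  x = 11: RHS = 2, y in [5, 18]  -> 2 point(s)
  x = 12: RHS = 9, y in [3, 20]  -> 2 point(s)
  x = 15: RHS = 3, y in [7, 16]  -> 2 point(s)
  x = 16: RHS = 12, y in [9, 14]  -> 2 point(s)
  x = 17: RHS = 2, y in [5, 18]  -> 2 point(s)
  x = 18: RHS = 2, y in [5, 18]  -> 2 point(s)
  x = 19: RHS = 18, y in [8, 15]  -> 2 point(s)
Affine points: 26. Add the point at infinity: total = 27.

#E(F_23) = 27


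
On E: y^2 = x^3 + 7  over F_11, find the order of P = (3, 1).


Compute successive multiples of P until we hit O:
  1P = (3, 1)
  2P = (3, 10)
  3P = O

ord(P) = 3


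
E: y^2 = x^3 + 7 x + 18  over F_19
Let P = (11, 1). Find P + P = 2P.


Doubling: s = (3 x1^2 + a) / (2 y1)
s = (3*11^2 + 7) / (2*1) mod 19 = 14
x3 = s^2 - 2 x1 mod 19 = 14^2 - 2*11 = 3
y3 = s (x1 - x3) - y1 mod 19 = 14 * (11 - 3) - 1 = 16

2P = (3, 16)


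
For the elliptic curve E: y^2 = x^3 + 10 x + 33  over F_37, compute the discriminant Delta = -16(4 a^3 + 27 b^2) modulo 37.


4 a^3 + 27 b^2 = 4*10^3 + 27*33^2 = 4000 + 29403 = 33403
Delta = -16 * (33403) = -534448
Delta mod 37 = 17

Delta = 17 (mod 37)


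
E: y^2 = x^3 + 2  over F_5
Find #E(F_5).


For each x in F_5, count y with y^2 = x^3 + 0 x + 2 mod 5:
  x = 2: RHS = 0, y in [0]  -> 1 point(s)
  x = 3: RHS = 4, y in [2, 3]  -> 2 point(s)
  x = 4: RHS = 1, y in [1, 4]  -> 2 point(s)
Affine points: 5. Add the point at infinity: total = 6.

#E(F_5) = 6


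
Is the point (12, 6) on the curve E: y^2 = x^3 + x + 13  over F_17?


Check whether y^2 = x^3 + 1 x + 13 (mod 17) for (x, y) = (12, 6).
LHS: y^2 = 6^2 mod 17 = 2
RHS: x^3 + 1 x + 13 = 12^3 + 1*12 + 13 mod 17 = 2
LHS = RHS

Yes, on the curve


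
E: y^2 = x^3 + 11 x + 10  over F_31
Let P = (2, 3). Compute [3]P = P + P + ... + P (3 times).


k = 3 = 11_2 (binary, LSB first: 11)
Double-and-add from P = (2, 3):
  bit 0 = 1: acc = O + (2, 3) = (2, 3)
  bit 1 = 1: acc = (2, 3) + (15, 4) = (3, 16)

3P = (3, 16)
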